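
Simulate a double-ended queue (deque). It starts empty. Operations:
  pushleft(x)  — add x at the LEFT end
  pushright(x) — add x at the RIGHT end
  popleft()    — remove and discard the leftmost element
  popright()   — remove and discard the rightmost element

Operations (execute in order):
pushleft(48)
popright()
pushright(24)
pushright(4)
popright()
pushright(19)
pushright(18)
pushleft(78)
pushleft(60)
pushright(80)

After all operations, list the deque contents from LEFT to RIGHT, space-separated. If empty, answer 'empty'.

pushleft(48): [48]
popright(): []
pushright(24): [24]
pushright(4): [24, 4]
popright(): [24]
pushright(19): [24, 19]
pushright(18): [24, 19, 18]
pushleft(78): [78, 24, 19, 18]
pushleft(60): [60, 78, 24, 19, 18]
pushright(80): [60, 78, 24, 19, 18, 80]

Answer: 60 78 24 19 18 80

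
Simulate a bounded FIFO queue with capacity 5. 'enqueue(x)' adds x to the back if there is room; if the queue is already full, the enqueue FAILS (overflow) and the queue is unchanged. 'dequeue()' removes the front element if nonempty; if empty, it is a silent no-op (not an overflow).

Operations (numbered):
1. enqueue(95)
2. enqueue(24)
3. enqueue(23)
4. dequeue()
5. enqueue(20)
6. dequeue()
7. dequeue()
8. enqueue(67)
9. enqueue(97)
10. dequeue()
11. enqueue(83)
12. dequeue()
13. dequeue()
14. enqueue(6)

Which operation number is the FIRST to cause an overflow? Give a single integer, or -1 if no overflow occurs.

Answer: -1

Derivation:
1. enqueue(95): size=1
2. enqueue(24): size=2
3. enqueue(23): size=3
4. dequeue(): size=2
5. enqueue(20): size=3
6. dequeue(): size=2
7. dequeue(): size=1
8. enqueue(67): size=2
9. enqueue(97): size=3
10. dequeue(): size=2
11. enqueue(83): size=3
12. dequeue(): size=2
13. dequeue(): size=1
14. enqueue(6): size=2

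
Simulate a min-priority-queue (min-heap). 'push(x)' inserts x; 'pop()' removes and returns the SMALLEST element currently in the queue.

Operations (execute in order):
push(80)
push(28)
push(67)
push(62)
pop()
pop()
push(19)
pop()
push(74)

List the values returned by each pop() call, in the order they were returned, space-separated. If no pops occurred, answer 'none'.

push(80): heap contents = [80]
push(28): heap contents = [28, 80]
push(67): heap contents = [28, 67, 80]
push(62): heap contents = [28, 62, 67, 80]
pop() → 28: heap contents = [62, 67, 80]
pop() → 62: heap contents = [67, 80]
push(19): heap contents = [19, 67, 80]
pop() → 19: heap contents = [67, 80]
push(74): heap contents = [67, 74, 80]

Answer: 28 62 19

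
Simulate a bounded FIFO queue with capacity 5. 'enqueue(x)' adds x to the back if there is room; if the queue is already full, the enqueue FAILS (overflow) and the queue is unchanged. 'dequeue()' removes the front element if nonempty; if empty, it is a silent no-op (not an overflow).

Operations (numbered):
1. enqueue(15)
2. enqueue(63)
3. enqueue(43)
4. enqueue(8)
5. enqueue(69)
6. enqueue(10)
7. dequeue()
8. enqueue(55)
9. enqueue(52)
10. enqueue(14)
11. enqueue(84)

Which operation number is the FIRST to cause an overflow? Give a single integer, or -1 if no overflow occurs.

1. enqueue(15): size=1
2. enqueue(63): size=2
3. enqueue(43): size=3
4. enqueue(8): size=4
5. enqueue(69): size=5
6. enqueue(10): size=5=cap → OVERFLOW (fail)
7. dequeue(): size=4
8. enqueue(55): size=5
9. enqueue(52): size=5=cap → OVERFLOW (fail)
10. enqueue(14): size=5=cap → OVERFLOW (fail)
11. enqueue(84): size=5=cap → OVERFLOW (fail)

Answer: 6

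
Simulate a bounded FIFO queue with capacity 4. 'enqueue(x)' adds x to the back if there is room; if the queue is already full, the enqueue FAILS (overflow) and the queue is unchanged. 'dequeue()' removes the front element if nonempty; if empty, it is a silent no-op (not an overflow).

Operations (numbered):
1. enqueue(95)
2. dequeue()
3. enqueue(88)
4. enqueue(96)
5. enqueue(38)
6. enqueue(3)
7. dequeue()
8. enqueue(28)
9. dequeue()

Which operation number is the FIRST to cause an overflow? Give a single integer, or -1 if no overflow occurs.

1. enqueue(95): size=1
2. dequeue(): size=0
3. enqueue(88): size=1
4. enqueue(96): size=2
5. enqueue(38): size=3
6. enqueue(3): size=4
7. dequeue(): size=3
8. enqueue(28): size=4
9. dequeue(): size=3

Answer: -1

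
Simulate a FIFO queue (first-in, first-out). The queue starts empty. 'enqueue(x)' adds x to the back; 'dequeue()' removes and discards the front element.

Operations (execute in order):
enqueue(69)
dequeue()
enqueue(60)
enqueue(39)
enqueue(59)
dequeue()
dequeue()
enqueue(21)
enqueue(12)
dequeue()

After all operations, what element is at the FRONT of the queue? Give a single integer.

Answer: 21

Derivation:
enqueue(69): queue = [69]
dequeue(): queue = []
enqueue(60): queue = [60]
enqueue(39): queue = [60, 39]
enqueue(59): queue = [60, 39, 59]
dequeue(): queue = [39, 59]
dequeue(): queue = [59]
enqueue(21): queue = [59, 21]
enqueue(12): queue = [59, 21, 12]
dequeue(): queue = [21, 12]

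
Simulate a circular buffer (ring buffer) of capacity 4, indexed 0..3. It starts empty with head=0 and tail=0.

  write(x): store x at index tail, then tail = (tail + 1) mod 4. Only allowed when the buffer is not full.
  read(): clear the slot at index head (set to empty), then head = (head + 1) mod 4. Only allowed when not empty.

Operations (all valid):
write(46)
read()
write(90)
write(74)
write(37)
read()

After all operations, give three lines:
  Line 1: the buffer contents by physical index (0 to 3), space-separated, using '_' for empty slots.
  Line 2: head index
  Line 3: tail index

Answer: _ _ 74 37
2
0

Derivation:
write(46): buf=[46 _ _ _], head=0, tail=1, size=1
read(): buf=[_ _ _ _], head=1, tail=1, size=0
write(90): buf=[_ 90 _ _], head=1, tail=2, size=1
write(74): buf=[_ 90 74 _], head=1, tail=3, size=2
write(37): buf=[_ 90 74 37], head=1, tail=0, size=3
read(): buf=[_ _ 74 37], head=2, tail=0, size=2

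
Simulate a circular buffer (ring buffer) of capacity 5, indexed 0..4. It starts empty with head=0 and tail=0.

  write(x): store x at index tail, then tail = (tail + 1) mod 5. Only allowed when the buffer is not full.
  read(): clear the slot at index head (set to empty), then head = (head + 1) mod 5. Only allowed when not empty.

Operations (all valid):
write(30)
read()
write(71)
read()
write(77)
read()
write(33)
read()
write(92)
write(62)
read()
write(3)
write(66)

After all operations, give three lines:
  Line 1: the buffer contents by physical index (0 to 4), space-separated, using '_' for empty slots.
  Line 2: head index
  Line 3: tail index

Answer: 62 3 66 _ _
0
3

Derivation:
write(30): buf=[30 _ _ _ _], head=0, tail=1, size=1
read(): buf=[_ _ _ _ _], head=1, tail=1, size=0
write(71): buf=[_ 71 _ _ _], head=1, tail=2, size=1
read(): buf=[_ _ _ _ _], head=2, tail=2, size=0
write(77): buf=[_ _ 77 _ _], head=2, tail=3, size=1
read(): buf=[_ _ _ _ _], head=3, tail=3, size=0
write(33): buf=[_ _ _ 33 _], head=3, tail=4, size=1
read(): buf=[_ _ _ _ _], head=4, tail=4, size=0
write(92): buf=[_ _ _ _ 92], head=4, tail=0, size=1
write(62): buf=[62 _ _ _ 92], head=4, tail=1, size=2
read(): buf=[62 _ _ _ _], head=0, tail=1, size=1
write(3): buf=[62 3 _ _ _], head=0, tail=2, size=2
write(66): buf=[62 3 66 _ _], head=0, tail=3, size=3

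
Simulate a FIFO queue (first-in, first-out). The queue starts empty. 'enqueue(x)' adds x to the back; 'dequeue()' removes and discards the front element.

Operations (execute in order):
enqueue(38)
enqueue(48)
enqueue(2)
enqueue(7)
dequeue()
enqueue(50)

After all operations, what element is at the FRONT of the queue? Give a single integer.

enqueue(38): queue = [38]
enqueue(48): queue = [38, 48]
enqueue(2): queue = [38, 48, 2]
enqueue(7): queue = [38, 48, 2, 7]
dequeue(): queue = [48, 2, 7]
enqueue(50): queue = [48, 2, 7, 50]

Answer: 48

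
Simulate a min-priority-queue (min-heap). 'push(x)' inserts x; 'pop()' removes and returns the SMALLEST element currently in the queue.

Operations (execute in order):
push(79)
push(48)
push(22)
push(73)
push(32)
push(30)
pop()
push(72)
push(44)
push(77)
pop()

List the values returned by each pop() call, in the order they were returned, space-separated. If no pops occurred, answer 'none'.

push(79): heap contents = [79]
push(48): heap contents = [48, 79]
push(22): heap contents = [22, 48, 79]
push(73): heap contents = [22, 48, 73, 79]
push(32): heap contents = [22, 32, 48, 73, 79]
push(30): heap contents = [22, 30, 32, 48, 73, 79]
pop() → 22: heap contents = [30, 32, 48, 73, 79]
push(72): heap contents = [30, 32, 48, 72, 73, 79]
push(44): heap contents = [30, 32, 44, 48, 72, 73, 79]
push(77): heap contents = [30, 32, 44, 48, 72, 73, 77, 79]
pop() → 30: heap contents = [32, 44, 48, 72, 73, 77, 79]

Answer: 22 30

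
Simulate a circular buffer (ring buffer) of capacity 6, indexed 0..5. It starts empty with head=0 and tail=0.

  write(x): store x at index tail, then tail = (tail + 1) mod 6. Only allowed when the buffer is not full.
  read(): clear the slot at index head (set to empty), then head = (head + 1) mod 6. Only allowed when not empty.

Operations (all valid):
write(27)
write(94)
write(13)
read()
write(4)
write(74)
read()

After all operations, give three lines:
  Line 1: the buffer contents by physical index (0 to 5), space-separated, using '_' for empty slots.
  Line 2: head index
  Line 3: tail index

write(27): buf=[27 _ _ _ _ _], head=0, tail=1, size=1
write(94): buf=[27 94 _ _ _ _], head=0, tail=2, size=2
write(13): buf=[27 94 13 _ _ _], head=0, tail=3, size=3
read(): buf=[_ 94 13 _ _ _], head=1, tail=3, size=2
write(4): buf=[_ 94 13 4 _ _], head=1, tail=4, size=3
write(74): buf=[_ 94 13 4 74 _], head=1, tail=5, size=4
read(): buf=[_ _ 13 4 74 _], head=2, tail=5, size=3

Answer: _ _ 13 4 74 _
2
5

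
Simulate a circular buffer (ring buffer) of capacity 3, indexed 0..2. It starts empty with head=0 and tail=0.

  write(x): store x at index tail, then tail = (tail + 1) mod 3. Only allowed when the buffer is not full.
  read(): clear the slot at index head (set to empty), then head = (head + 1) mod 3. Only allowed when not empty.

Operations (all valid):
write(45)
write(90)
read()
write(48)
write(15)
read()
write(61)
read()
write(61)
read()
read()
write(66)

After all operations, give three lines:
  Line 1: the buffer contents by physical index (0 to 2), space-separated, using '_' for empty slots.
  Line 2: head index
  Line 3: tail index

write(45): buf=[45 _ _], head=0, tail=1, size=1
write(90): buf=[45 90 _], head=0, tail=2, size=2
read(): buf=[_ 90 _], head=1, tail=2, size=1
write(48): buf=[_ 90 48], head=1, tail=0, size=2
write(15): buf=[15 90 48], head=1, tail=1, size=3
read(): buf=[15 _ 48], head=2, tail=1, size=2
write(61): buf=[15 61 48], head=2, tail=2, size=3
read(): buf=[15 61 _], head=0, tail=2, size=2
write(61): buf=[15 61 61], head=0, tail=0, size=3
read(): buf=[_ 61 61], head=1, tail=0, size=2
read(): buf=[_ _ 61], head=2, tail=0, size=1
write(66): buf=[66 _ 61], head=2, tail=1, size=2

Answer: 66 _ 61
2
1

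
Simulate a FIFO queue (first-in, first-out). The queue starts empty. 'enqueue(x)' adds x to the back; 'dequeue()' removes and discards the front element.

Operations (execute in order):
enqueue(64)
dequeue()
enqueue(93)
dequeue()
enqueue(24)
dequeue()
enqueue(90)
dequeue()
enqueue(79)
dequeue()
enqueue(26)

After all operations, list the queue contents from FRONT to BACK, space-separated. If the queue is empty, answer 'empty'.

Answer: 26

Derivation:
enqueue(64): [64]
dequeue(): []
enqueue(93): [93]
dequeue(): []
enqueue(24): [24]
dequeue(): []
enqueue(90): [90]
dequeue(): []
enqueue(79): [79]
dequeue(): []
enqueue(26): [26]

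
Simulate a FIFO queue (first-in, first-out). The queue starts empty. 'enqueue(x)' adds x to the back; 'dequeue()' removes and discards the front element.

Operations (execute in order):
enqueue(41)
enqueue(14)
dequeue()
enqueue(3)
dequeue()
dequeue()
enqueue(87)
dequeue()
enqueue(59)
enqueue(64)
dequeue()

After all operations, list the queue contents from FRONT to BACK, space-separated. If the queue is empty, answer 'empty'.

enqueue(41): [41]
enqueue(14): [41, 14]
dequeue(): [14]
enqueue(3): [14, 3]
dequeue(): [3]
dequeue(): []
enqueue(87): [87]
dequeue(): []
enqueue(59): [59]
enqueue(64): [59, 64]
dequeue(): [64]

Answer: 64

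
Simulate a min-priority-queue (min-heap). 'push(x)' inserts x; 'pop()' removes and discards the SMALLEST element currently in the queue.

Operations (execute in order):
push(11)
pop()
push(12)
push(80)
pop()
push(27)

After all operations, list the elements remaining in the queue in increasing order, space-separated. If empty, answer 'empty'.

Answer: 27 80

Derivation:
push(11): heap contents = [11]
pop() → 11: heap contents = []
push(12): heap contents = [12]
push(80): heap contents = [12, 80]
pop() → 12: heap contents = [80]
push(27): heap contents = [27, 80]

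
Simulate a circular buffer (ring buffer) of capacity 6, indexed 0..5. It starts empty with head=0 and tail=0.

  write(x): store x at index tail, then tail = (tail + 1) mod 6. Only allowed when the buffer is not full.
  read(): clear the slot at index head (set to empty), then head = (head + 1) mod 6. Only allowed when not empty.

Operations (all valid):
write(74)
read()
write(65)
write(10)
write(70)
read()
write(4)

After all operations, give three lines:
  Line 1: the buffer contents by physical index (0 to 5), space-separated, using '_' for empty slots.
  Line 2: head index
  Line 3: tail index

write(74): buf=[74 _ _ _ _ _], head=0, tail=1, size=1
read(): buf=[_ _ _ _ _ _], head=1, tail=1, size=0
write(65): buf=[_ 65 _ _ _ _], head=1, tail=2, size=1
write(10): buf=[_ 65 10 _ _ _], head=1, tail=3, size=2
write(70): buf=[_ 65 10 70 _ _], head=1, tail=4, size=3
read(): buf=[_ _ 10 70 _ _], head=2, tail=4, size=2
write(4): buf=[_ _ 10 70 4 _], head=2, tail=5, size=3

Answer: _ _ 10 70 4 _
2
5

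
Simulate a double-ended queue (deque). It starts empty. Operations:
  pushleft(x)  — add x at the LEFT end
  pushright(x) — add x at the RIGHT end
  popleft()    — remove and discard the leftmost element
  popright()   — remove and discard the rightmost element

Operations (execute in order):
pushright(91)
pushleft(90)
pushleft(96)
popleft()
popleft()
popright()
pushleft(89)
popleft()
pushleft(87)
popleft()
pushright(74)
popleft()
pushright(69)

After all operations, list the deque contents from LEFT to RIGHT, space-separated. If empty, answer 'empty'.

Answer: 69

Derivation:
pushright(91): [91]
pushleft(90): [90, 91]
pushleft(96): [96, 90, 91]
popleft(): [90, 91]
popleft(): [91]
popright(): []
pushleft(89): [89]
popleft(): []
pushleft(87): [87]
popleft(): []
pushright(74): [74]
popleft(): []
pushright(69): [69]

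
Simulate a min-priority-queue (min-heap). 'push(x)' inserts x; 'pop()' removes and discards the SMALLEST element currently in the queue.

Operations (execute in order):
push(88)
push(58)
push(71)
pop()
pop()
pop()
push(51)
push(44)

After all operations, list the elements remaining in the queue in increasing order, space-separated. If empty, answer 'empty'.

push(88): heap contents = [88]
push(58): heap contents = [58, 88]
push(71): heap contents = [58, 71, 88]
pop() → 58: heap contents = [71, 88]
pop() → 71: heap contents = [88]
pop() → 88: heap contents = []
push(51): heap contents = [51]
push(44): heap contents = [44, 51]

Answer: 44 51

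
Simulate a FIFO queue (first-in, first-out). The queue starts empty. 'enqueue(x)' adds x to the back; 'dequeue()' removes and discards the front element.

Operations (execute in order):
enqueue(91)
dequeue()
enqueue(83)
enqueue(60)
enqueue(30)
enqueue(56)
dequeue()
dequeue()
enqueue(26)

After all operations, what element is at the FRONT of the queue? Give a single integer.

enqueue(91): queue = [91]
dequeue(): queue = []
enqueue(83): queue = [83]
enqueue(60): queue = [83, 60]
enqueue(30): queue = [83, 60, 30]
enqueue(56): queue = [83, 60, 30, 56]
dequeue(): queue = [60, 30, 56]
dequeue(): queue = [30, 56]
enqueue(26): queue = [30, 56, 26]

Answer: 30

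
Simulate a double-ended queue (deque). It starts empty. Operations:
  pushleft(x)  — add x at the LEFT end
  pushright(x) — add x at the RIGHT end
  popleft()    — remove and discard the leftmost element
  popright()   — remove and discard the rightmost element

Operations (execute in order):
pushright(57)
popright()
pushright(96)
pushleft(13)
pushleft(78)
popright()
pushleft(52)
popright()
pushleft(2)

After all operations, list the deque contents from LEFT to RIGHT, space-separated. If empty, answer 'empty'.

pushright(57): [57]
popright(): []
pushright(96): [96]
pushleft(13): [13, 96]
pushleft(78): [78, 13, 96]
popright(): [78, 13]
pushleft(52): [52, 78, 13]
popright(): [52, 78]
pushleft(2): [2, 52, 78]

Answer: 2 52 78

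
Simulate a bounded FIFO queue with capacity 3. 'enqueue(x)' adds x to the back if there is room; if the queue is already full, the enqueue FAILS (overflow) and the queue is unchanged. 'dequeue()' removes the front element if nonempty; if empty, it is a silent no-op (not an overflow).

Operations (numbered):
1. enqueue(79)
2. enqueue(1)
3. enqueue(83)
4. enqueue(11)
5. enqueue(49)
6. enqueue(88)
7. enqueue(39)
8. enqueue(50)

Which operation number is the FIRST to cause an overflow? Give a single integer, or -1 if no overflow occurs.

1. enqueue(79): size=1
2. enqueue(1): size=2
3. enqueue(83): size=3
4. enqueue(11): size=3=cap → OVERFLOW (fail)
5. enqueue(49): size=3=cap → OVERFLOW (fail)
6. enqueue(88): size=3=cap → OVERFLOW (fail)
7. enqueue(39): size=3=cap → OVERFLOW (fail)
8. enqueue(50): size=3=cap → OVERFLOW (fail)

Answer: 4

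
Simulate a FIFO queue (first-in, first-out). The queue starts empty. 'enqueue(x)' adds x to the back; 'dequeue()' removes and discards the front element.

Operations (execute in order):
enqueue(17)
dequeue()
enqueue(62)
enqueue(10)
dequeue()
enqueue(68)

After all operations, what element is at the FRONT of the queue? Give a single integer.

Answer: 10

Derivation:
enqueue(17): queue = [17]
dequeue(): queue = []
enqueue(62): queue = [62]
enqueue(10): queue = [62, 10]
dequeue(): queue = [10]
enqueue(68): queue = [10, 68]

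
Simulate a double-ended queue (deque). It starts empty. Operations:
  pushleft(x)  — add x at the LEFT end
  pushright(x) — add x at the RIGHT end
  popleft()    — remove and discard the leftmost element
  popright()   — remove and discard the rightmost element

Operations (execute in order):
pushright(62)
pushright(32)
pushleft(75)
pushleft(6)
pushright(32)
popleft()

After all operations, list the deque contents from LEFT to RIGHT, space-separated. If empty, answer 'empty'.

pushright(62): [62]
pushright(32): [62, 32]
pushleft(75): [75, 62, 32]
pushleft(6): [6, 75, 62, 32]
pushright(32): [6, 75, 62, 32, 32]
popleft(): [75, 62, 32, 32]

Answer: 75 62 32 32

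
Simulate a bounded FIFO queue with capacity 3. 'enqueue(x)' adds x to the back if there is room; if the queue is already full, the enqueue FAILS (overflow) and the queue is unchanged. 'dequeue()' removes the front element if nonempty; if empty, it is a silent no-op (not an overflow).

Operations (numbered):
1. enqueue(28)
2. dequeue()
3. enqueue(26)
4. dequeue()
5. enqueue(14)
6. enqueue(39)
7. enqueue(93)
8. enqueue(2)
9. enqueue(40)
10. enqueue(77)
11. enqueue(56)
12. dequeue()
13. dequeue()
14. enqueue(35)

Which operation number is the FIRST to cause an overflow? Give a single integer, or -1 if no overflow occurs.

1. enqueue(28): size=1
2. dequeue(): size=0
3. enqueue(26): size=1
4. dequeue(): size=0
5. enqueue(14): size=1
6. enqueue(39): size=2
7. enqueue(93): size=3
8. enqueue(2): size=3=cap → OVERFLOW (fail)
9. enqueue(40): size=3=cap → OVERFLOW (fail)
10. enqueue(77): size=3=cap → OVERFLOW (fail)
11. enqueue(56): size=3=cap → OVERFLOW (fail)
12. dequeue(): size=2
13. dequeue(): size=1
14. enqueue(35): size=2

Answer: 8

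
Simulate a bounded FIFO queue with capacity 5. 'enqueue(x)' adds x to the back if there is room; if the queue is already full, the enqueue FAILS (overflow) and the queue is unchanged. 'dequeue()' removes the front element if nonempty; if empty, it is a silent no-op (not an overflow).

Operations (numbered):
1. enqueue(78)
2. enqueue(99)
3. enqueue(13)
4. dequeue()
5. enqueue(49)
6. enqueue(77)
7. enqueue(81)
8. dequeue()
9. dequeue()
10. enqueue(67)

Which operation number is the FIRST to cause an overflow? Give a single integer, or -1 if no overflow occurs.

1. enqueue(78): size=1
2. enqueue(99): size=2
3. enqueue(13): size=3
4. dequeue(): size=2
5. enqueue(49): size=3
6. enqueue(77): size=4
7. enqueue(81): size=5
8. dequeue(): size=4
9. dequeue(): size=3
10. enqueue(67): size=4

Answer: -1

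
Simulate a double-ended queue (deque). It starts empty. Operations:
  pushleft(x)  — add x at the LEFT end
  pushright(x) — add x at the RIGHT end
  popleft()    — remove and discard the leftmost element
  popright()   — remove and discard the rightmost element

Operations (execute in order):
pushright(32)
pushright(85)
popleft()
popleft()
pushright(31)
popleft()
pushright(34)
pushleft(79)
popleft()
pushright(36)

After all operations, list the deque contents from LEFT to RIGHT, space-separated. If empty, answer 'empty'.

pushright(32): [32]
pushright(85): [32, 85]
popleft(): [85]
popleft(): []
pushright(31): [31]
popleft(): []
pushright(34): [34]
pushleft(79): [79, 34]
popleft(): [34]
pushright(36): [34, 36]

Answer: 34 36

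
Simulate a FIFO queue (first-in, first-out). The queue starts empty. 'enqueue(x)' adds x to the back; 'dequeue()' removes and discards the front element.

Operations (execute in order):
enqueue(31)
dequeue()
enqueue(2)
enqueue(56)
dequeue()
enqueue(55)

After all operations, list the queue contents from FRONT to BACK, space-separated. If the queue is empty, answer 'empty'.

Answer: 56 55

Derivation:
enqueue(31): [31]
dequeue(): []
enqueue(2): [2]
enqueue(56): [2, 56]
dequeue(): [56]
enqueue(55): [56, 55]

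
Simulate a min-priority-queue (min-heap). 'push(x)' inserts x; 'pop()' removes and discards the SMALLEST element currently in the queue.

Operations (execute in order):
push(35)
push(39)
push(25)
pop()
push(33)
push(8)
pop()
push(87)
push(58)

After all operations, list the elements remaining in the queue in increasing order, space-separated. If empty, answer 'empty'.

Answer: 33 35 39 58 87

Derivation:
push(35): heap contents = [35]
push(39): heap contents = [35, 39]
push(25): heap contents = [25, 35, 39]
pop() → 25: heap contents = [35, 39]
push(33): heap contents = [33, 35, 39]
push(8): heap contents = [8, 33, 35, 39]
pop() → 8: heap contents = [33, 35, 39]
push(87): heap contents = [33, 35, 39, 87]
push(58): heap contents = [33, 35, 39, 58, 87]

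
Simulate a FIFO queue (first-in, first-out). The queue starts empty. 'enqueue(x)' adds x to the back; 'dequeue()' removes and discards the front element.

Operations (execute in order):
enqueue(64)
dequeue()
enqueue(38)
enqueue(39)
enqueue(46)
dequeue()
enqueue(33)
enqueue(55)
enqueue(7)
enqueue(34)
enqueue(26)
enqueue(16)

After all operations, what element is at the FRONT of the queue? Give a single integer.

Answer: 39

Derivation:
enqueue(64): queue = [64]
dequeue(): queue = []
enqueue(38): queue = [38]
enqueue(39): queue = [38, 39]
enqueue(46): queue = [38, 39, 46]
dequeue(): queue = [39, 46]
enqueue(33): queue = [39, 46, 33]
enqueue(55): queue = [39, 46, 33, 55]
enqueue(7): queue = [39, 46, 33, 55, 7]
enqueue(34): queue = [39, 46, 33, 55, 7, 34]
enqueue(26): queue = [39, 46, 33, 55, 7, 34, 26]
enqueue(16): queue = [39, 46, 33, 55, 7, 34, 26, 16]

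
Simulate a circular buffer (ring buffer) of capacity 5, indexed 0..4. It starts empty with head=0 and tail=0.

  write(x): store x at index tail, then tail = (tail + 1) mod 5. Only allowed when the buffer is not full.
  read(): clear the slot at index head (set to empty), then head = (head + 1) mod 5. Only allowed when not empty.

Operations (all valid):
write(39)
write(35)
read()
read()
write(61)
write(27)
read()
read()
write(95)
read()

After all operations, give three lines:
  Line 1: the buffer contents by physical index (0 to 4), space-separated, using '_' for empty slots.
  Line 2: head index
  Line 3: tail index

write(39): buf=[39 _ _ _ _], head=0, tail=1, size=1
write(35): buf=[39 35 _ _ _], head=0, tail=2, size=2
read(): buf=[_ 35 _ _ _], head=1, tail=2, size=1
read(): buf=[_ _ _ _ _], head=2, tail=2, size=0
write(61): buf=[_ _ 61 _ _], head=2, tail=3, size=1
write(27): buf=[_ _ 61 27 _], head=2, tail=4, size=2
read(): buf=[_ _ _ 27 _], head=3, tail=4, size=1
read(): buf=[_ _ _ _ _], head=4, tail=4, size=0
write(95): buf=[_ _ _ _ 95], head=4, tail=0, size=1
read(): buf=[_ _ _ _ _], head=0, tail=0, size=0

Answer: _ _ _ _ _
0
0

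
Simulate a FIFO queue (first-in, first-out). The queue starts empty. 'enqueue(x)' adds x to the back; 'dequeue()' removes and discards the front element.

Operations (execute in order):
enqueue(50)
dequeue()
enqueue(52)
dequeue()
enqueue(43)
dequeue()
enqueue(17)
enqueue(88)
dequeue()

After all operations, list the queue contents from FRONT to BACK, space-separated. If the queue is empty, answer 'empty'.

Answer: 88

Derivation:
enqueue(50): [50]
dequeue(): []
enqueue(52): [52]
dequeue(): []
enqueue(43): [43]
dequeue(): []
enqueue(17): [17]
enqueue(88): [17, 88]
dequeue(): [88]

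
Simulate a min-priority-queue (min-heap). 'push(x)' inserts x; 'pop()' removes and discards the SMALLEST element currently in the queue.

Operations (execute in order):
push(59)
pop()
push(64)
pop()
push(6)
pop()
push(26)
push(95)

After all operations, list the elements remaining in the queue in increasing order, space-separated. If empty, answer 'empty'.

push(59): heap contents = [59]
pop() → 59: heap contents = []
push(64): heap contents = [64]
pop() → 64: heap contents = []
push(6): heap contents = [6]
pop() → 6: heap contents = []
push(26): heap contents = [26]
push(95): heap contents = [26, 95]

Answer: 26 95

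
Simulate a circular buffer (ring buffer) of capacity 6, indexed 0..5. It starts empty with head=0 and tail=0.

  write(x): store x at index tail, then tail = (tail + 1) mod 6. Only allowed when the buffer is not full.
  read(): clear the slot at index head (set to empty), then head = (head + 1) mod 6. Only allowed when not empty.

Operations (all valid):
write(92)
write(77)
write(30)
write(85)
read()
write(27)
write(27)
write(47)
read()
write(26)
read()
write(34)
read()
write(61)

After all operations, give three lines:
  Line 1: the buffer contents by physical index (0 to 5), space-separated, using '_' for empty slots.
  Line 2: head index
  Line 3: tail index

Answer: 47 26 34 61 27 27
4
4

Derivation:
write(92): buf=[92 _ _ _ _ _], head=0, tail=1, size=1
write(77): buf=[92 77 _ _ _ _], head=0, tail=2, size=2
write(30): buf=[92 77 30 _ _ _], head=0, tail=3, size=3
write(85): buf=[92 77 30 85 _ _], head=0, tail=4, size=4
read(): buf=[_ 77 30 85 _ _], head=1, tail=4, size=3
write(27): buf=[_ 77 30 85 27 _], head=1, tail=5, size=4
write(27): buf=[_ 77 30 85 27 27], head=1, tail=0, size=5
write(47): buf=[47 77 30 85 27 27], head=1, tail=1, size=6
read(): buf=[47 _ 30 85 27 27], head=2, tail=1, size=5
write(26): buf=[47 26 30 85 27 27], head=2, tail=2, size=6
read(): buf=[47 26 _ 85 27 27], head=3, tail=2, size=5
write(34): buf=[47 26 34 85 27 27], head=3, tail=3, size=6
read(): buf=[47 26 34 _ 27 27], head=4, tail=3, size=5
write(61): buf=[47 26 34 61 27 27], head=4, tail=4, size=6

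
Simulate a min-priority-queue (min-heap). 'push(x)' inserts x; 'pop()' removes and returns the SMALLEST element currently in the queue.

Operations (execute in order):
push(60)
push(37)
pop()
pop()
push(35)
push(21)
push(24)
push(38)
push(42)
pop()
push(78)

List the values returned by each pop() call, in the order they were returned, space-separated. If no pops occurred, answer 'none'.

push(60): heap contents = [60]
push(37): heap contents = [37, 60]
pop() → 37: heap contents = [60]
pop() → 60: heap contents = []
push(35): heap contents = [35]
push(21): heap contents = [21, 35]
push(24): heap contents = [21, 24, 35]
push(38): heap contents = [21, 24, 35, 38]
push(42): heap contents = [21, 24, 35, 38, 42]
pop() → 21: heap contents = [24, 35, 38, 42]
push(78): heap contents = [24, 35, 38, 42, 78]

Answer: 37 60 21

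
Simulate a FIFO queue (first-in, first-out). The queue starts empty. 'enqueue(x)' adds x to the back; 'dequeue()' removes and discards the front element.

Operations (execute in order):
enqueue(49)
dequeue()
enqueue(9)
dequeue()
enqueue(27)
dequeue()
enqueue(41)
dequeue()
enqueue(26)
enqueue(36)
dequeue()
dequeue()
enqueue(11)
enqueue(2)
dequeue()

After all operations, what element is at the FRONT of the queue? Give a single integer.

enqueue(49): queue = [49]
dequeue(): queue = []
enqueue(9): queue = [9]
dequeue(): queue = []
enqueue(27): queue = [27]
dequeue(): queue = []
enqueue(41): queue = [41]
dequeue(): queue = []
enqueue(26): queue = [26]
enqueue(36): queue = [26, 36]
dequeue(): queue = [36]
dequeue(): queue = []
enqueue(11): queue = [11]
enqueue(2): queue = [11, 2]
dequeue(): queue = [2]

Answer: 2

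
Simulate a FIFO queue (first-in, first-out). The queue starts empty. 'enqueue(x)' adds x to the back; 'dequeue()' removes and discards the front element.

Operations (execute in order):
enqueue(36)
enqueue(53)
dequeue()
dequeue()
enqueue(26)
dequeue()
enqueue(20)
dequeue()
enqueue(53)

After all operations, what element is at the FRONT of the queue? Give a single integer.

Answer: 53

Derivation:
enqueue(36): queue = [36]
enqueue(53): queue = [36, 53]
dequeue(): queue = [53]
dequeue(): queue = []
enqueue(26): queue = [26]
dequeue(): queue = []
enqueue(20): queue = [20]
dequeue(): queue = []
enqueue(53): queue = [53]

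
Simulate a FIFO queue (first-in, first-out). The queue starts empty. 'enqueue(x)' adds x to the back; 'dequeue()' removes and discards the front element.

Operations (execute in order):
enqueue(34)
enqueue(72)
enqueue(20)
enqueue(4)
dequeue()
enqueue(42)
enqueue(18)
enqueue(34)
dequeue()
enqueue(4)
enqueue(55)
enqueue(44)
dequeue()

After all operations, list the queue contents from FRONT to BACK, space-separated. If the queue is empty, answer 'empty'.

Answer: 4 42 18 34 4 55 44

Derivation:
enqueue(34): [34]
enqueue(72): [34, 72]
enqueue(20): [34, 72, 20]
enqueue(4): [34, 72, 20, 4]
dequeue(): [72, 20, 4]
enqueue(42): [72, 20, 4, 42]
enqueue(18): [72, 20, 4, 42, 18]
enqueue(34): [72, 20, 4, 42, 18, 34]
dequeue(): [20, 4, 42, 18, 34]
enqueue(4): [20, 4, 42, 18, 34, 4]
enqueue(55): [20, 4, 42, 18, 34, 4, 55]
enqueue(44): [20, 4, 42, 18, 34, 4, 55, 44]
dequeue(): [4, 42, 18, 34, 4, 55, 44]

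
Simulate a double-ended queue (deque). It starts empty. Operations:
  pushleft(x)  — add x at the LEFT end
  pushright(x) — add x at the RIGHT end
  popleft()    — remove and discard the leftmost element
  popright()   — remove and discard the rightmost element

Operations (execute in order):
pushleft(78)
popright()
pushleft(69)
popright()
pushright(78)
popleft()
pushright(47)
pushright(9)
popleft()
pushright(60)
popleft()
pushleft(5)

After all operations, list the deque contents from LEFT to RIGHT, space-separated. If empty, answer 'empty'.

pushleft(78): [78]
popright(): []
pushleft(69): [69]
popright(): []
pushright(78): [78]
popleft(): []
pushright(47): [47]
pushright(9): [47, 9]
popleft(): [9]
pushright(60): [9, 60]
popleft(): [60]
pushleft(5): [5, 60]

Answer: 5 60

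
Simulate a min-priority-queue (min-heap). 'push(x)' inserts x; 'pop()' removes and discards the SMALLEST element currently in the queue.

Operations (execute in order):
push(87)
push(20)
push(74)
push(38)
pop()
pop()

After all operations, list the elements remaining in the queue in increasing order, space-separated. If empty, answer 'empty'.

push(87): heap contents = [87]
push(20): heap contents = [20, 87]
push(74): heap contents = [20, 74, 87]
push(38): heap contents = [20, 38, 74, 87]
pop() → 20: heap contents = [38, 74, 87]
pop() → 38: heap contents = [74, 87]

Answer: 74 87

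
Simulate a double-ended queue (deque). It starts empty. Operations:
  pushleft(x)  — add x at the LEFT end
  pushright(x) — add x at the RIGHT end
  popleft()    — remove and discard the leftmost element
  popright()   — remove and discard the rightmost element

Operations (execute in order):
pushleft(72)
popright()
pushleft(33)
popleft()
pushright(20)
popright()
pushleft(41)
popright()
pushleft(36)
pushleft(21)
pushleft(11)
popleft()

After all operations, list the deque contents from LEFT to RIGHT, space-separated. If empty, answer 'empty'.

Answer: 21 36

Derivation:
pushleft(72): [72]
popright(): []
pushleft(33): [33]
popleft(): []
pushright(20): [20]
popright(): []
pushleft(41): [41]
popright(): []
pushleft(36): [36]
pushleft(21): [21, 36]
pushleft(11): [11, 21, 36]
popleft(): [21, 36]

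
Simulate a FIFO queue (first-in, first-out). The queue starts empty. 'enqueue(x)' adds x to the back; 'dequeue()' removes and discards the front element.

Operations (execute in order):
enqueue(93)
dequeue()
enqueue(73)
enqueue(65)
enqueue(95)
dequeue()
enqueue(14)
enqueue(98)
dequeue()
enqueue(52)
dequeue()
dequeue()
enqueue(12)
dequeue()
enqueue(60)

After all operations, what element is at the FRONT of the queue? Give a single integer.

enqueue(93): queue = [93]
dequeue(): queue = []
enqueue(73): queue = [73]
enqueue(65): queue = [73, 65]
enqueue(95): queue = [73, 65, 95]
dequeue(): queue = [65, 95]
enqueue(14): queue = [65, 95, 14]
enqueue(98): queue = [65, 95, 14, 98]
dequeue(): queue = [95, 14, 98]
enqueue(52): queue = [95, 14, 98, 52]
dequeue(): queue = [14, 98, 52]
dequeue(): queue = [98, 52]
enqueue(12): queue = [98, 52, 12]
dequeue(): queue = [52, 12]
enqueue(60): queue = [52, 12, 60]

Answer: 52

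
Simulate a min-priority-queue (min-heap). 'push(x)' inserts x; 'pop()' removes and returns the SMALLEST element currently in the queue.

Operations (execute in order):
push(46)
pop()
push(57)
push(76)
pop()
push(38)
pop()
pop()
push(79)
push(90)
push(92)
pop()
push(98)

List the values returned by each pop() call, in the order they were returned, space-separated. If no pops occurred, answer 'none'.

push(46): heap contents = [46]
pop() → 46: heap contents = []
push(57): heap contents = [57]
push(76): heap contents = [57, 76]
pop() → 57: heap contents = [76]
push(38): heap contents = [38, 76]
pop() → 38: heap contents = [76]
pop() → 76: heap contents = []
push(79): heap contents = [79]
push(90): heap contents = [79, 90]
push(92): heap contents = [79, 90, 92]
pop() → 79: heap contents = [90, 92]
push(98): heap contents = [90, 92, 98]

Answer: 46 57 38 76 79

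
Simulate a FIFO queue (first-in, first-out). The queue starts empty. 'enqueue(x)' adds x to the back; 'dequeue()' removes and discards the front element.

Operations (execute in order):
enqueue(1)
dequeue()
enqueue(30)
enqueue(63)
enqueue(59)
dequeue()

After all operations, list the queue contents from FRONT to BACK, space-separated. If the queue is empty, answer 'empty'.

Answer: 63 59

Derivation:
enqueue(1): [1]
dequeue(): []
enqueue(30): [30]
enqueue(63): [30, 63]
enqueue(59): [30, 63, 59]
dequeue(): [63, 59]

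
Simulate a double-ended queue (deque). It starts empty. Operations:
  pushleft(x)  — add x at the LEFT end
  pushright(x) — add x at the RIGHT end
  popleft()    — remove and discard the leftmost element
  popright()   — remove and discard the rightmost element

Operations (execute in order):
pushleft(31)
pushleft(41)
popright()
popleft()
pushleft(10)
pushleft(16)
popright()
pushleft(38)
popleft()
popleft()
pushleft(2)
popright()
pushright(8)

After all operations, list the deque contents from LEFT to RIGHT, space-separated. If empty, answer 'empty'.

Answer: 8

Derivation:
pushleft(31): [31]
pushleft(41): [41, 31]
popright(): [41]
popleft(): []
pushleft(10): [10]
pushleft(16): [16, 10]
popright(): [16]
pushleft(38): [38, 16]
popleft(): [16]
popleft(): []
pushleft(2): [2]
popright(): []
pushright(8): [8]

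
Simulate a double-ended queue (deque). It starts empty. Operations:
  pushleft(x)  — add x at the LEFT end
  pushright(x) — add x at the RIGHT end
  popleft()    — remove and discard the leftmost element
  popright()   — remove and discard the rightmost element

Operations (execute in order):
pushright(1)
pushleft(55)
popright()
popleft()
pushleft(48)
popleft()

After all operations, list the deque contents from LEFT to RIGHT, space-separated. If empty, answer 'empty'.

pushright(1): [1]
pushleft(55): [55, 1]
popright(): [55]
popleft(): []
pushleft(48): [48]
popleft(): []

Answer: empty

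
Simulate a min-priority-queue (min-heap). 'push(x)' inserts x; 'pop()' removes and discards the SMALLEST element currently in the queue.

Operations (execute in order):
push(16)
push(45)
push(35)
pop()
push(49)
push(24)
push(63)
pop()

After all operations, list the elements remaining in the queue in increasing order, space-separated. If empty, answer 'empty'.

push(16): heap contents = [16]
push(45): heap contents = [16, 45]
push(35): heap contents = [16, 35, 45]
pop() → 16: heap contents = [35, 45]
push(49): heap contents = [35, 45, 49]
push(24): heap contents = [24, 35, 45, 49]
push(63): heap contents = [24, 35, 45, 49, 63]
pop() → 24: heap contents = [35, 45, 49, 63]

Answer: 35 45 49 63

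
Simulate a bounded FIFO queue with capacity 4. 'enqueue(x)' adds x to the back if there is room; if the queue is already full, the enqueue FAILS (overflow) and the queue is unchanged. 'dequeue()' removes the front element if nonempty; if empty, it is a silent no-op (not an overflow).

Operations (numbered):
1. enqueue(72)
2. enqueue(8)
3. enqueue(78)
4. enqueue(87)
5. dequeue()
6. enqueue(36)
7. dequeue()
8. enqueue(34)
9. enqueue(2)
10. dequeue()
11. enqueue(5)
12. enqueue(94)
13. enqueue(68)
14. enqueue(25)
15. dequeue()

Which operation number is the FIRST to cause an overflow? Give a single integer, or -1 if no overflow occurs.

1. enqueue(72): size=1
2. enqueue(8): size=2
3. enqueue(78): size=3
4. enqueue(87): size=4
5. dequeue(): size=3
6. enqueue(36): size=4
7. dequeue(): size=3
8. enqueue(34): size=4
9. enqueue(2): size=4=cap → OVERFLOW (fail)
10. dequeue(): size=3
11. enqueue(5): size=4
12. enqueue(94): size=4=cap → OVERFLOW (fail)
13. enqueue(68): size=4=cap → OVERFLOW (fail)
14. enqueue(25): size=4=cap → OVERFLOW (fail)
15. dequeue(): size=3

Answer: 9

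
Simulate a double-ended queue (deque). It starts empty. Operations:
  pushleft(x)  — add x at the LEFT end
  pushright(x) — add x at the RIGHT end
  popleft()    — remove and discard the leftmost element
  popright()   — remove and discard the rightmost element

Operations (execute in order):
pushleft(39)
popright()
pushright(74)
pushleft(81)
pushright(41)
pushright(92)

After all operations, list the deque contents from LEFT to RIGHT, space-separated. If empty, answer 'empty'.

pushleft(39): [39]
popright(): []
pushright(74): [74]
pushleft(81): [81, 74]
pushright(41): [81, 74, 41]
pushright(92): [81, 74, 41, 92]

Answer: 81 74 41 92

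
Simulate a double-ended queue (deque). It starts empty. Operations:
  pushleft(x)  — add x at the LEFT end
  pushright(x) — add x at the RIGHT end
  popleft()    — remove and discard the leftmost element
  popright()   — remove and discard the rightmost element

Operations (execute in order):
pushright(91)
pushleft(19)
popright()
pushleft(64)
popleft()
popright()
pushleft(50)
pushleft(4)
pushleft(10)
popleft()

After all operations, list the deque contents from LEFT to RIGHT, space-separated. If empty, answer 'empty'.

pushright(91): [91]
pushleft(19): [19, 91]
popright(): [19]
pushleft(64): [64, 19]
popleft(): [19]
popright(): []
pushleft(50): [50]
pushleft(4): [4, 50]
pushleft(10): [10, 4, 50]
popleft(): [4, 50]

Answer: 4 50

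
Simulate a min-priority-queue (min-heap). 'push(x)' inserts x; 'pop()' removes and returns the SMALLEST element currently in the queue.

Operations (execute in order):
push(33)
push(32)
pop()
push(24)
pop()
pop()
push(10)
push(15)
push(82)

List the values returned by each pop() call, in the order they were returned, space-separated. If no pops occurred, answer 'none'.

Answer: 32 24 33

Derivation:
push(33): heap contents = [33]
push(32): heap contents = [32, 33]
pop() → 32: heap contents = [33]
push(24): heap contents = [24, 33]
pop() → 24: heap contents = [33]
pop() → 33: heap contents = []
push(10): heap contents = [10]
push(15): heap contents = [10, 15]
push(82): heap contents = [10, 15, 82]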